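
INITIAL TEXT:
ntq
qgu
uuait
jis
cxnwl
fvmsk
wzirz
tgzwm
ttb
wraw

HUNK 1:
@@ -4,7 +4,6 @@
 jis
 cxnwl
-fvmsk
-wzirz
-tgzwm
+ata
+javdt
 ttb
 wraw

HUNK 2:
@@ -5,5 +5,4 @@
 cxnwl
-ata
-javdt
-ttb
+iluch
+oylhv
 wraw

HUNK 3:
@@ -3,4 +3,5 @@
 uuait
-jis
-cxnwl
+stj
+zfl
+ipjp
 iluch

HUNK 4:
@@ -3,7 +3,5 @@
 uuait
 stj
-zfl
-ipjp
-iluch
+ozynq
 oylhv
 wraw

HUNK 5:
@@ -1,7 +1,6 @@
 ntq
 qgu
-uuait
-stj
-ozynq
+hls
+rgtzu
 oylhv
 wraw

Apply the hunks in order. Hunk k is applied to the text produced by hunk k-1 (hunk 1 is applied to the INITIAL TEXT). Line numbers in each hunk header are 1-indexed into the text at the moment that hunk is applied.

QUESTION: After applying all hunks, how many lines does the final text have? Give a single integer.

Hunk 1: at line 4 remove [fvmsk,wzirz,tgzwm] add [ata,javdt] -> 9 lines: ntq qgu uuait jis cxnwl ata javdt ttb wraw
Hunk 2: at line 5 remove [ata,javdt,ttb] add [iluch,oylhv] -> 8 lines: ntq qgu uuait jis cxnwl iluch oylhv wraw
Hunk 3: at line 3 remove [jis,cxnwl] add [stj,zfl,ipjp] -> 9 lines: ntq qgu uuait stj zfl ipjp iluch oylhv wraw
Hunk 4: at line 3 remove [zfl,ipjp,iluch] add [ozynq] -> 7 lines: ntq qgu uuait stj ozynq oylhv wraw
Hunk 5: at line 1 remove [uuait,stj,ozynq] add [hls,rgtzu] -> 6 lines: ntq qgu hls rgtzu oylhv wraw
Final line count: 6

Answer: 6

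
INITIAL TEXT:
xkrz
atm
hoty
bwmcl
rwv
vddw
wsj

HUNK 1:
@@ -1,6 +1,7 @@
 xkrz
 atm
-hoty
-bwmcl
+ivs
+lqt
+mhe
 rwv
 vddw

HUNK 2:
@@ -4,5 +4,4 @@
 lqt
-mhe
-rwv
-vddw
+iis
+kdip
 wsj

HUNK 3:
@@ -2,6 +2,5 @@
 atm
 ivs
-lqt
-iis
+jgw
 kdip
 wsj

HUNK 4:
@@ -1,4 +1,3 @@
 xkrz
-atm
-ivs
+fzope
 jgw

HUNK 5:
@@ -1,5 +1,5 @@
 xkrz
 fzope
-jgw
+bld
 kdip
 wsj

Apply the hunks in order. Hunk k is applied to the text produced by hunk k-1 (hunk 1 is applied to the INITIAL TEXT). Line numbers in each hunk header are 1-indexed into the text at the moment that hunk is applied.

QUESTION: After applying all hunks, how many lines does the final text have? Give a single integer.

Answer: 5

Derivation:
Hunk 1: at line 1 remove [hoty,bwmcl] add [ivs,lqt,mhe] -> 8 lines: xkrz atm ivs lqt mhe rwv vddw wsj
Hunk 2: at line 4 remove [mhe,rwv,vddw] add [iis,kdip] -> 7 lines: xkrz atm ivs lqt iis kdip wsj
Hunk 3: at line 2 remove [lqt,iis] add [jgw] -> 6 lines: xkrz atm ivs jgw kdip wsj
Hunk 4: at line 1 remove [atm,ivs] add [fzope] -> 5 lines: xkrz fzope jgw kdip wsj
Hunk 5: at line 1 remove [jgw] add [bld] -> 5 lines: xkrz fzope bld kdip wsj
Final line count: 5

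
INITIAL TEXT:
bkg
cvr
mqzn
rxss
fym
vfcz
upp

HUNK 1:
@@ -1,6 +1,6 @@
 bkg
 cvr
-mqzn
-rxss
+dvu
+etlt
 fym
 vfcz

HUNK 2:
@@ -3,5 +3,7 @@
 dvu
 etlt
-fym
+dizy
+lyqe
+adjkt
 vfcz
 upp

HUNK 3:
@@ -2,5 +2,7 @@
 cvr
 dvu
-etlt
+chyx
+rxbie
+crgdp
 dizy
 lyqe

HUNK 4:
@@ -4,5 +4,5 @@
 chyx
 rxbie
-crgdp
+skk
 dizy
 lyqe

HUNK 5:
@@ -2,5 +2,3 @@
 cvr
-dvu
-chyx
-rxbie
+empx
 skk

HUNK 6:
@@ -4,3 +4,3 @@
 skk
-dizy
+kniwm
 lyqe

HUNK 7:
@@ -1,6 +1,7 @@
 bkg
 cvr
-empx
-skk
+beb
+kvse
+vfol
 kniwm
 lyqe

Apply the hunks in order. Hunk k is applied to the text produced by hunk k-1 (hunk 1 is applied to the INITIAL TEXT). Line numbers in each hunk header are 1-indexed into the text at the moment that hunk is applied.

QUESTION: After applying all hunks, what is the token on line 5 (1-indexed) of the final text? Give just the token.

Answer: vfol

Derivation:
Hunk 1: at line 1 remove [mqzn,rxss] add [dvu,etlt] -> 7 lines: bkg cvr dvu etlt fym vfcz upp
Hunk 2: at line 3 remove [fym] add [dizy,lyqe,adjkt] -> 9 lines: bkg cvr dvu etlt dizy lyqe adjkt vfcz upp
Hunk 3: at line 2 remove [etlt] add [chyx,rxbie,crgdp] -> 11 lines: bkg cvr dvu chyx rxbie crgdp dizy lyqe adjkt vfcz upp
Hunk 4: at line 4 remove [crgdp] add [skk] -> 11 lines: bkg cvr dvu chyx rxbie skk dizy lyqe adjkt vfcz upp
Hunk 5: at line 2 remove [dvu,chyx,rxbie] add [empx] -> 9 lines: bkg cvr empx skk dizy lyqe adjkt vfcz upp
Hunk 6: at line 4 remove [dizy] add [kniwm] -> 9 lines: bkg cvr empx skk kniwm lyqe adjkt vfcz upp
Hunk 7: at line 1 remove [empx,skk] add [beb,kvse,vfol] -> 10 lines: bkg cvr beb kvse vfol kniwm lyqe adjkt vfcz upp
Final line 5: vfol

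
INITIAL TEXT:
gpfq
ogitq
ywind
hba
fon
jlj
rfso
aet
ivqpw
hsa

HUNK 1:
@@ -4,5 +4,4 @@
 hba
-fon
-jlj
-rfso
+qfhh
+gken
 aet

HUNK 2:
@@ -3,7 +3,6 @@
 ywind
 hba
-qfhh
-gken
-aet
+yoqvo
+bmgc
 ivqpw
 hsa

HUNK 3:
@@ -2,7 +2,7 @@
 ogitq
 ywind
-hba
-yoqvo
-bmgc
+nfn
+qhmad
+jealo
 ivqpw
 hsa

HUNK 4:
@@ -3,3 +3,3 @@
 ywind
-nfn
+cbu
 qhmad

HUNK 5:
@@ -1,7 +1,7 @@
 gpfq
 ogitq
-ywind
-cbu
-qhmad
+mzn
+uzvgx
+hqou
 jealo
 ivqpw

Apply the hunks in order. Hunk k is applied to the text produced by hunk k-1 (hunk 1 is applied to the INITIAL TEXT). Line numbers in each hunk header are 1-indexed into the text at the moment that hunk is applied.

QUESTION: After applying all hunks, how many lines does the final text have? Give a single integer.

Hunk 1: at line 4 remove [fon,jlj,rfso] add [qfhh,gken] -> 9 lines: gpfq ogitq ywind hba qfhh gken aet ivqpw hsa
Hunk 2: at line 3 remove [qfhh,gken,aet] add [yoqvo,bmgc] -> 8 lines: gpfq ogitq ywind hba yoqvo bmgc ivqpw hsa
Hunk 3: at line 2 remove [hba,yoqvo,bmgc] add [nfn,qhmad,jealo] -> 8 lines: gpfq ogitq ywind nfn qhmad jealo ivqpw hsa
Hunk 4: at line 3 remove [nfn] add [cbu] -> 8 lines: gpfq ogitq ywind cbu qhmad jealo ivqpw hsa
Hunk 5: at line 1 remove [ywind,cbu,qhmad] add [mzn,uzvgx,hqou] -> 8 lines: gpfq ogitq mzn uzvgx hqou jealo ivqpw hsa
Final line count: 8

Answer: 8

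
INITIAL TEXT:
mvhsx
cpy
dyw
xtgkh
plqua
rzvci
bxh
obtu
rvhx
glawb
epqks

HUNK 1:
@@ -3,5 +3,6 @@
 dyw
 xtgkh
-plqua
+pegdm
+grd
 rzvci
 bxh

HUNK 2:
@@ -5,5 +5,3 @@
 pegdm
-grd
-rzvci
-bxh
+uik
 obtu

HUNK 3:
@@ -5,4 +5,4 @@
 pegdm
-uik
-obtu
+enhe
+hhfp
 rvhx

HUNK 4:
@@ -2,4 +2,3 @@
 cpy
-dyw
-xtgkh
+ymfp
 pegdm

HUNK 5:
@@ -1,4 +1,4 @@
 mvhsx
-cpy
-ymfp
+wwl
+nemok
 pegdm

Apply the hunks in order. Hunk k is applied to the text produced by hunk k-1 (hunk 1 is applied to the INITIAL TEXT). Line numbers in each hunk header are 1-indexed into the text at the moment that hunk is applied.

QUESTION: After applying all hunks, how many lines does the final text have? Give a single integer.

Hunk 1: at line 3 remove [plqua] add [pegdm,grd] -> 12 lines: mvhsx cpy dyw xtgkh pegdm grd rzvci bxh obtu rvhx glawb epqks
Hunk 2: at line 5 remove [grd,rzvci,bxh] add [uik] -> 10 lines: mvhsx cpy dyw xtgkh pegdm uik obtu rvhx glawb epqks
Hunk 3: at line 5 remove [uik,obtu] add [enhe,hhfp] -> 10 lines: mvhsx cpy dyw xtgkh pegdm enhe hhfp rvhx glawb epqks
Hunk 4: at line 2 remove [dyw,xtgkh] add [ymfp] -> 9 lines: mvhsx cpy ymfp pegdm enhe hhfp rvhx glawb epqks
Hunk 5: at line 1 remove [cpy,ymfp] add [wwl,nemok] -> 9 lines: mvhsx wwl nemok pegdm enhe hhfp rvhx glawb epqks
Final line count: 9

Answer: 9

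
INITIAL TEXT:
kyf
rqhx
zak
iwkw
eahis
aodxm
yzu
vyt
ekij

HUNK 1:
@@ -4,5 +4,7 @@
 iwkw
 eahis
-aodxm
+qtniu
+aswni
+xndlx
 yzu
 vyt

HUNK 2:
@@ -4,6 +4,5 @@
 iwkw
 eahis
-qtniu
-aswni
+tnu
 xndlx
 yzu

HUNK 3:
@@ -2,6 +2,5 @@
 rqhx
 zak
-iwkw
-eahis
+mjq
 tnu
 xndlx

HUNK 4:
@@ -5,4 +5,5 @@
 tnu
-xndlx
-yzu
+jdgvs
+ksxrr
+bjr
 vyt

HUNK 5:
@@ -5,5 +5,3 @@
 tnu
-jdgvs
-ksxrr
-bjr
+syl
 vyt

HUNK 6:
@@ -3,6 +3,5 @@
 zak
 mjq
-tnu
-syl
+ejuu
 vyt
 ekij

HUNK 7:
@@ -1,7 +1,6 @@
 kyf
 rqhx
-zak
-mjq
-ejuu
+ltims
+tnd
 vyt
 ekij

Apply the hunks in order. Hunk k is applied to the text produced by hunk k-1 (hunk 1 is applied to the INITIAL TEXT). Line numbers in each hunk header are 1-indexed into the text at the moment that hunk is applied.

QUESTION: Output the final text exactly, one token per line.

Hunk 1: at line 4 remove [aodxm] add [qtniu,aswni,xndlx] -> 11 lines: kyf rqhx zak iwkw eahis qtniu aswni xndlx yzu vyt ekij
Hunk 2: at line 4 remove [qtniu,aswni] add [tnu] -> 10 lines: kyf rqhx zak iwkw eahis tnu xndlx yzu vyt ekij
Hunk 3: at line 2 remove [iwkw,eahis] add [mjq] -> 9 lines: kyf rqhx zak mjq tnu xndlx yzu vyt ekij
Hunk 4: at line 5 remove [xndlx,yzu] add [jdgvs,ksxrr,bjr] -> 10 lines: kyf rqhx zak mjq tnu jdgvs ksxrr bjr vyt ekij
Hunk 5: at line 5 remove [jdgvs,ksxrr,bjr] add [syl] -> 8 lines: kyf rqhx zak mjq tnu syl vyt ekij
Hunk 6: at line 3 remove [tnu,syl] add [ejuu] -> 7 lines: kyf rqhx zak mjq ejuu vyt ekij
Hunk 7: at line 1 remove [zak,mjq,ejuu] add [ltims,tnd] -> 6 lines: kyf rqhx ltims tnd vyt ekij

Answer: kyf
rqhx
ltims
tnd
vyt
ekij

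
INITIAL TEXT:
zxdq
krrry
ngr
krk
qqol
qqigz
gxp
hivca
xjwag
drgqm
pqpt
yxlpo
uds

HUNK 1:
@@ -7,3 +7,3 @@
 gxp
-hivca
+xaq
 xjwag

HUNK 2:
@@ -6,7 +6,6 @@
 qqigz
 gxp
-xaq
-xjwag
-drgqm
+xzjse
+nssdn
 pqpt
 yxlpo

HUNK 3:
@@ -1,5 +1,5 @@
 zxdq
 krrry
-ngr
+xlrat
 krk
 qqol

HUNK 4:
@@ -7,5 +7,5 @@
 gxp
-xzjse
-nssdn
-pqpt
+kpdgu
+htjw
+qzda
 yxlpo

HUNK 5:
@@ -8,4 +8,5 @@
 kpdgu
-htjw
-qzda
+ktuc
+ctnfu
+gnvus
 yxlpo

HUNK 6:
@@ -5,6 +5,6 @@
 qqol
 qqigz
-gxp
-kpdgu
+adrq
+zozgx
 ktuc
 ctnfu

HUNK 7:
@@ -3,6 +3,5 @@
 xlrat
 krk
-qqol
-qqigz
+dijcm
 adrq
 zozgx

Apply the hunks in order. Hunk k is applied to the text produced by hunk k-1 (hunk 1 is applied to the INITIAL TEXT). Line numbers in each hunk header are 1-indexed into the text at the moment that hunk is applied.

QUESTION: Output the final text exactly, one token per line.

Hunk 1: at line 7 remove [hivca] add [xaq] -> 13 lines: zxdq krrry ngr krk qqol qqigz gxp xaq xjwag drgqm pqpt yxlpo uds
Hunk 2: at line 6 remove [xaq,xjwag,drgqm] add [xzjse,nssdn] -> 12 lines: zxdq krrry ngr krk qqol qqigz gxp xzjse nssdn pqpt yxlpo uds
Hunk 3: at line 1 remove [ngr] add [xlrat] -> 12 lines: zxdq krrry xlrat krk qqol qqigz gxp xzjse nssdn pqpt yxlpo uds
Hunk 4: at line 7 remove [xzjse,nssdn,pqpt] add [kpdgu,htjw,qzda] -> 12 lines: zxdq krrry xlrat krk qqol qqigz gxp kpdgu htjw qzda yxlpo uds
Hunk 5: at line 8 remove [htjw,qzda] add [ktuc,ctnfu,gnvus] -> 13 lines: zxdq krrry xlrat krk qqol qqigz gxp kpdgu ktuc ctnfu gnvus yxlpo uds
Hunk 6: at line 5 remove [gxp,kpdgu] add [adrq,zozgx] -> 13 lines: zxdq krrry xlrat krk qqol qqigz adrq zozgx ktuc ctnfu gnvus yxlpo uds
Hunk 7: at line 3 remove [qqol,qqigz] add [dijcm] -> 12 lines: zxdq krrry xlrat krk dijcm adrq zozgx ktuc ctnfu gnvus yxlpo uds

Answer: zxdq
krrry
xlrat
krk
dijcm
adrq
zozgx
ktuc
ctnfu
gnvus
yxlpo
uds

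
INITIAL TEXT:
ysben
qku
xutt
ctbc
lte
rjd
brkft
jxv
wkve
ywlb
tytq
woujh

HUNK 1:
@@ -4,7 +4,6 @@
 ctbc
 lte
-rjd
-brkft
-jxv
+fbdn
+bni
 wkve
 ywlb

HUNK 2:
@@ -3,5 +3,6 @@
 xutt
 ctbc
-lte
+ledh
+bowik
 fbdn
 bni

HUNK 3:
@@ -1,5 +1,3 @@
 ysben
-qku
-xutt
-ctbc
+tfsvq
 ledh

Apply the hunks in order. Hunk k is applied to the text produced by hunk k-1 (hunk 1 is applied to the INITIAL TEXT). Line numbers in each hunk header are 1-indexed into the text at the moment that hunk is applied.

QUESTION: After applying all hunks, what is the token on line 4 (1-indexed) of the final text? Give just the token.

Hunk 1: at line 4 remove [rjd,brkft,jxv] add [fbdn,bni] -> 11 lines: ysben qku xutt ctbc lte fbdn bni wkve ywlb tytq woujh
Hunk 2: at line 3 remove [lte] add [ledh,bowik] -> 12 lines: ysben qku xutt ctbc ledh bowik fbdn bni wkve ywlb tytq woujh
Hunk 3: at line 1 remove [qku,xutt,ctbc] add [tfsvq] -> 10 lines: ysben tfsvq ledh bowik fbdn bni wkve ywlb tytq woujh
Final line 4: bowik

Answer: bowik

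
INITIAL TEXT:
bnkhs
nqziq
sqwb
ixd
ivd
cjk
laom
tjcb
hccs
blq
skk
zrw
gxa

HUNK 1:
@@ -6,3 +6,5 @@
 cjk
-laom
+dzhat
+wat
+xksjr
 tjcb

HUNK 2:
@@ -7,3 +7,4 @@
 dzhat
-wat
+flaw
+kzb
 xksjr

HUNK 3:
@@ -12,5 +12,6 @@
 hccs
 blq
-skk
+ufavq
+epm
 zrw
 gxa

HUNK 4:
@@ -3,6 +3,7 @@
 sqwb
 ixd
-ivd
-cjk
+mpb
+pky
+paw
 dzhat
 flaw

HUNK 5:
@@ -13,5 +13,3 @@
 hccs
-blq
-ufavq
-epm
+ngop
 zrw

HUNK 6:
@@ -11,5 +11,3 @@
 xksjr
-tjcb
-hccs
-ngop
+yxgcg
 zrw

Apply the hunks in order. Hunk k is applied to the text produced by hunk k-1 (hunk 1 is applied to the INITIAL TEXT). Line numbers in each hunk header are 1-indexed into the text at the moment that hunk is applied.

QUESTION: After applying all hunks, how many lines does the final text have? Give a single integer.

Answer: 14

Derivation:
Hunk 1: at line 6 remove [laom] add [dzhat,wat,xksjr] -> 15 lines: bnkhs nqziq sqwb ixd ivd cjk dzhat wat xksjr tjcb hccs blq skk zrw gxa
Hunk 2: at line 7 remove [wat] add [flaw,kzb] -> 16 lines: bnkhs nqziq sqwb ixd ivd cjk dzhat flaw kzb xksjr tjcb hccs blq skk zrw gxa
Hunk 3: at line 12 remove [skk] add [ufavq,epm] -> 17 lines: bnkhs nqziq sqwb ixd ivd cjk dzhat flaw kzb xksjr tjcb hccs blq ufavq epm zrw gxa
Hunk 4: at line 3 remove [ivd,cjk] add [mpb,pky,paw] -> 18 lines: bnkhs nqziq sqwb ixd mpb pky paw dzhat flaw kzb xksjr tjcb hccs blq ufavq epm zrw gxa
Hunk 5: at line 13 remove [blq,ufavq,epm] add [ngop] -> 16 lines: bnkhs nqziq sqwb ixd mpb pky paw dzhat flaw kzb xksjr tjcb hccs ngop zrw gxa
Hunk 6: at line 11 remove [tjcb,hccs,ngop] add [yxgcg] -> 14 lines: bnkhs nqziq sqwb ixd mpb pky paw dzhat flaw kzb xksjr yxgcg zrw gxa
Final line count: 14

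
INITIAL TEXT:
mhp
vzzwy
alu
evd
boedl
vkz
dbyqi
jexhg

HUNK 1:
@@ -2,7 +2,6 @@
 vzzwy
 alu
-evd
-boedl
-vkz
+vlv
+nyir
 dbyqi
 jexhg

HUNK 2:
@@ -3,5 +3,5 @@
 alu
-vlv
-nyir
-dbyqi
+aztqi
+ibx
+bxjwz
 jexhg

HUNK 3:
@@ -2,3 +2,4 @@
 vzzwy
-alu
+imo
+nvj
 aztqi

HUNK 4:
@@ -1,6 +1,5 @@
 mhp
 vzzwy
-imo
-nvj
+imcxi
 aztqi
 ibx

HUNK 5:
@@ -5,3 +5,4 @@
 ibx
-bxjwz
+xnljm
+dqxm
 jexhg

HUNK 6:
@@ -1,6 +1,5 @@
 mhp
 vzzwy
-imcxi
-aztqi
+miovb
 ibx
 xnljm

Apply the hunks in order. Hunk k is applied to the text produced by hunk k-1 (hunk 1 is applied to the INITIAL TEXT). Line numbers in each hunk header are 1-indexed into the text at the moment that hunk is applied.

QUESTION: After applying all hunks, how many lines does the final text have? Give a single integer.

Answer: 7

Derivation:
Hunk 1: at line 2 remove [evd,boedl,vkz] add [vlv,nyir] -> 7 lines: mhp vzzwy alu vlv nyir dbyqi jexhg
Hunk 2: at line 3 remove [vlv,nyir,dbyqi] add [aztqi,ibx,bxjwz] -> 7 lines: mhp vzzwy alu aztqi ibx bxjwz jexhg
Hunk 3: at line 2 remove [alu] add [imo,nvj] -> 8 lines: mhp vzzwy imo nvj aztqi ibx bxjwz jexhg
Hunk 4: at line 1 remove [imo,nvj] add [imcxi] -> 7 lines: mhp vzzwy imcxi aztqi ibx bxjwz jexhg
Hunk 5: at line 5 remove [bxjwz] add [xnljm,dqxm] -> 8 lines: mhp vzzwy imcxi aztqi ibx xnljm dqxm jexhg
Hunk 6: at line 1 remove [imcxi,aztqi] add [miovb] -> 7 lines: mhp vzzwy miovb ibx xnljm dqxm jexhg
Final line count: 7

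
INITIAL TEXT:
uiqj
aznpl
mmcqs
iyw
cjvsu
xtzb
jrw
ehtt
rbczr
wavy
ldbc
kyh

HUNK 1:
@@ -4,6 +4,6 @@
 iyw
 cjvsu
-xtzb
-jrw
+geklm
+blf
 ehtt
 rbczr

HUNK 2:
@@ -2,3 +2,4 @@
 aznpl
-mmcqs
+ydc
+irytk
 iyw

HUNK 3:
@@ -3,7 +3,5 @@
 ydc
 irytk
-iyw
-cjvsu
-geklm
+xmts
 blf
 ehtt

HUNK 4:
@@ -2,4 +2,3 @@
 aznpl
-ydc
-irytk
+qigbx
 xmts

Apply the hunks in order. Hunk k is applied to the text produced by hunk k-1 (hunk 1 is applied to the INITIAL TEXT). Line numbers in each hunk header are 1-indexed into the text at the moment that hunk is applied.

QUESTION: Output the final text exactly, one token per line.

Answer: uiqj
aznpl
qigbx
xmts
blf
ehtt
rbczr
wavy
ldbc
kyh

Derivation:
Hunk 1: at line 4 remove [xtzb,jrw] add [geklm,blf] -> 12 lines: uiqj aznpl mmcqs iyw cjvsu geklm blf ehtt rbczr wavy ldbc kyh
Hunk 2: at line 2 remove [mmcqs] add [ydc,irytk] -> 13 lines: uiqj aznpl ydc irytk iyw cjvsu geklm blf ehtt rbczr wavy ldbc kyh
Hunk 3: at line 3 remove [iyw,cjvsu,geklm] add [xmts] -> 11 lines: uiqj aznpl ydc irytk xmts blf ehtt rbczr wavy ldbc kyh
Hunk 4: at line 2 remove [ydc,irytk] add [qigbx] -> 10 lines: uiqj aznpl qigbx xmts blf ehtt rbczr wavy ldbc kyh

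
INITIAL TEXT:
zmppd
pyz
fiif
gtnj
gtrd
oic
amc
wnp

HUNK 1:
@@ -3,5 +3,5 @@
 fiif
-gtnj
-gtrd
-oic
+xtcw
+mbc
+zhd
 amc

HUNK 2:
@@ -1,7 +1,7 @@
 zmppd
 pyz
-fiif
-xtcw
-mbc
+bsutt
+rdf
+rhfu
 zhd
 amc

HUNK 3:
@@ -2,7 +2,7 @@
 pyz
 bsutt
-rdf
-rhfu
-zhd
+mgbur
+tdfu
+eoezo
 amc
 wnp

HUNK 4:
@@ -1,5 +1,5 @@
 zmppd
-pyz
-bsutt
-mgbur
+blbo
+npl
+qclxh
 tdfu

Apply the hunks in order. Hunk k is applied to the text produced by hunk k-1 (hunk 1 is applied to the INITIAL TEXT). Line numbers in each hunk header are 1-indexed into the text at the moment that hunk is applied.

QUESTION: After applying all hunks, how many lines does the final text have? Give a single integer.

Answer: 8

Derivation:
Hunk 1: at line 3 remove [gtnj,gtrd,oic] add [xtcw,mbc,zhd] -> 8 lines: zmppd pyz fiif xtcw mbc zhd amc wnp
Hunk 2: at line 1 remove [fiif,xtcw,mbc] add [bsutt,rdf,rhfu] -> 8 lines: zmppd pyz bsutt rdf rhfu zhd amc wnp
Hunk 3: at line 2 remove [rdf,rhfu,zhd] add [mgbur,tdfu,eoezo] -> 8 lines: zmppd pyz bsutt mgbur tdfu eoezo amc wnp
Hunk 4: at line 1 remove [pyz,bsutt,mgbur] add [blbo,npl,qclxh] -> 8 lines: zmppd blbo npl qclxh tdfu eoezo amc wnp
Final line count: 8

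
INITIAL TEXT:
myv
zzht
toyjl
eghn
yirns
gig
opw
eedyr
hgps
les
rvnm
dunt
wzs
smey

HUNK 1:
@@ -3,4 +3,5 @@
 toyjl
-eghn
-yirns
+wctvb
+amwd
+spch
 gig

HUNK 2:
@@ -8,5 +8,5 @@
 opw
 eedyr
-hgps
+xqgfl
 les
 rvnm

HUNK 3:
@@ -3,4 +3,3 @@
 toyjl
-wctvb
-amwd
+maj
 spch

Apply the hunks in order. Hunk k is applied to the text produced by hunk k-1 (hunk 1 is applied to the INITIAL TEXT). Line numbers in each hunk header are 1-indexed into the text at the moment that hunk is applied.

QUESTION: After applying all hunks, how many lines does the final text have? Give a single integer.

Answer: 14

Derivation:
Hunk 1: at line 3 remove [eghn,yirns] add [wctvb,amwd,spch] -> 15 lines: myv zzht toyjl wctvb amwd spch gig opw eedyr hgps les rvnm dunt wzs smey
Hunk 2: at line 8 remove [hgps] add [xqgfl] -> 15 lines: myv zzht toyjl wctvb amwd spch gig opw eedyr xqgfl les rvnm dunt wzs smey
Hunk 3: at line 3 remove [wctvb,amwd] add [maj] -> 14 lines: myv zzht toyjl maj spch gig opw eedyr xqgfl les rvnm dunt wzs smey
Final line count: 14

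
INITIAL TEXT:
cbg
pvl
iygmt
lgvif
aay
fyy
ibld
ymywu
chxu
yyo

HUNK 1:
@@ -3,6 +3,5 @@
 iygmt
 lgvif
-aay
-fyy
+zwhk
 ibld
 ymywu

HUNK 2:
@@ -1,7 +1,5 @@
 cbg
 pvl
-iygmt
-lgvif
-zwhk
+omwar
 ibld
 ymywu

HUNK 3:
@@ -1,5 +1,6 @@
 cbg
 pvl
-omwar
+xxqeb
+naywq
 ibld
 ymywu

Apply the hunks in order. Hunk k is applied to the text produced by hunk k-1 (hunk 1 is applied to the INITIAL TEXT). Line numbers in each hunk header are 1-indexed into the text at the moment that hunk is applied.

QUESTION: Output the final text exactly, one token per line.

Answer: cbg
pvl
xxqeb
naywq
ibld
ymywu
chxu
yyo

Derivation:
Hunk 1: at line 3 remove [aay,fyy] add [zwhk] -> 9 lines: cbg pvl iygmt lgvif zwhk ibld ymywu chxu yyo
Hunk 2: at line 1 remove [iygmt,lgvif,zwhk] add [omwar] -> 7 lines: cbg pvl omwar ibld ymywu chxu yyo
Hunk 3: at line 1 remove [omwar] add [xxqeb,naywq] -> 8 lines: cbg pvl xxqeb naywq ibld ymywu chxu yyo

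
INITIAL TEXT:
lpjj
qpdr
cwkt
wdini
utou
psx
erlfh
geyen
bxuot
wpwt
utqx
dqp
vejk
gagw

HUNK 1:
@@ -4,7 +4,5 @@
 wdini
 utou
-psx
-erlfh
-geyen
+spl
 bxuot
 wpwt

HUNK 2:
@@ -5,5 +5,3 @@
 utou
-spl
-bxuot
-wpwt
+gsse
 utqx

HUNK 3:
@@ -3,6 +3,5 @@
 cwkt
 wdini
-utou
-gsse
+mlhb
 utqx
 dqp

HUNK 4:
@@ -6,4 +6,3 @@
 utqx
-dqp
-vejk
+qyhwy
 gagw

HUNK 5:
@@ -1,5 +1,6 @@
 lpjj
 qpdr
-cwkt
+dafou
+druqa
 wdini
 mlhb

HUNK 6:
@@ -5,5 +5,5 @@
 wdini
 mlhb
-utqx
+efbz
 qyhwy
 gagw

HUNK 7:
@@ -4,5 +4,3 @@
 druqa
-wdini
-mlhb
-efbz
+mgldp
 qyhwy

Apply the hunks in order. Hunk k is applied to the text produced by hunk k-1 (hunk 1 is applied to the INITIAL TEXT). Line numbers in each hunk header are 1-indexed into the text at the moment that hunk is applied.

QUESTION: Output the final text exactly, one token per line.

Answer: lpjj
qpdr
dafou
druqa
mgldp
qyhwy
gagw

Derivation:
Hunk 1: at line 4 remove [psx,erlfh,geyen] add [spl] -> 12 lines: lpjj qpdr cwkt wdini utou spl bxuot wpwt utqx dqp vejk gagw
Hunk 2: at line 5 remove [spl,bxuot,wpwt] add [gsse] -> 10 lines: lpjj qpdr cwkt wdini utou gsse utqx dqp vejk gagw
Hunk 3: at line 3 remove [utou,gsse] add [mlhb] -> 9 lines: lpjj qpdr cwkt wdini mlhb utqx dqp vejk gagw
Hunk 4: at line 6 remove [dqp,vejk] add [qyhwy] -> 8 lines: lpjj qpdr cwkt wdini mlhb utqx qyhwy gagw
Hunk 5: at line 1 remove [cwkt] add [dafou,druqa] -> 9 lines: lpjj qpdr dafou druqa wdini mlhb utqx qyhwy gagw
Hunk 6: at line 5 remove [utqx] add [efbz] -> 9 lines: lpjj qpdr dafou druqa wdini mlhb efbz qyhwy gagw
Hunk 7: at line 4 remove [wdini,mlhb,efbz] add [mgldp] -> 7 lines: lpjj qpdr dafou druqa mgldp qyhwy gagw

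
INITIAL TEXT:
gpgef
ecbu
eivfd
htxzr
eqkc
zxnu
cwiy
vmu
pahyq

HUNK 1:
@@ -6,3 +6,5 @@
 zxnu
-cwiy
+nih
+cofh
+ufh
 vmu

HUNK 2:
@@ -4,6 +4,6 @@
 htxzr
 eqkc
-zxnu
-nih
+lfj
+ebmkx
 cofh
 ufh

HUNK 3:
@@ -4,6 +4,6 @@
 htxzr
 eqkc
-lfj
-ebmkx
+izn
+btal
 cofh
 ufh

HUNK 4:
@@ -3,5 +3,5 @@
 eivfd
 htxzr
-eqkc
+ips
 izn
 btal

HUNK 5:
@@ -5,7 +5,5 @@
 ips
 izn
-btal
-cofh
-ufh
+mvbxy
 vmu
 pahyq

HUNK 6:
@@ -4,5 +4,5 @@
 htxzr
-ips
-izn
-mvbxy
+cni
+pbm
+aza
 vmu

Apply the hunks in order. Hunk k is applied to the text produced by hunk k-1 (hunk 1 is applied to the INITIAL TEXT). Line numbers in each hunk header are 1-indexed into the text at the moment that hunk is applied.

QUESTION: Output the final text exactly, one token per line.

Hunk 1: at line 6 remove [cwiy] add [nih,cofh,ufh] -> 11 lines: gpgef ecbu eivfd htxzr eqkc zxnu nih cofh ufh vmu pahyq
Hunk 2: at line 4 remove [zxnu,nih] add [lfj,ebmkx] -> 11 lines: gpgef ecbu eivfd htxzr eqkc lfj ebmkx cofh ufh vmu pahyq
Hunk 3: at line 4 remove [lfj,ebmkx] add [izn,btal] -> 11 lines: gpgef ecbu eivfd htxzr eqkc izn btal cofh ufh vmu pahyq
Hunk 4: at line 3 remove [eqkc] add [ips] -> 11 lines: gpgef ecbu eivfd htxzr ips izn btal cofh ufh vmu pahyq
Hunk 5: at line 5 remove [btal,cofh,ufh] add [mvbxy] -> 9 lines: gpgef ecbu eivfd htxzr ips izn mvbxy vmu pahyq
Hunk 6: at line 4 remove [ips,izn,mvbxy] add [cni,pbm,aza] -> 9 lines: gpgef ecbu eivfd htxzr cni pbm aza vmu pahyq

Answer: gpgef
ecbu
eivfd
htxzr
cni
pbm
aza
vmu
pahyq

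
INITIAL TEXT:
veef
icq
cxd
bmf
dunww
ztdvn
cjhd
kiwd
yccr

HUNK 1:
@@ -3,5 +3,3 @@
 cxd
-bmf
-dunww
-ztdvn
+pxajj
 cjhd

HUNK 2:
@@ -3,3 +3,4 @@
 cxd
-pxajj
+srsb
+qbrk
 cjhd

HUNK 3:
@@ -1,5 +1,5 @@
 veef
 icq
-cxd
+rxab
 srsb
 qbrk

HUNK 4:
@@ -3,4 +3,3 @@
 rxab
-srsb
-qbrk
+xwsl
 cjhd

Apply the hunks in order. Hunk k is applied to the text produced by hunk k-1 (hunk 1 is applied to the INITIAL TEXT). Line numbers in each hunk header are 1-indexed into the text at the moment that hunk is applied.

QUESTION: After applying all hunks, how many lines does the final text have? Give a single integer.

Hunk 1: at line 3 remove [bmf,dunww,ztdvn] add [pxajj] -> 7 lines: veef icq cxd pxajj cjhd kiwd yccr
Hunk 2: at line 3 remove [pxajj] add [srsb,qbrk] -> 8 lines: veef icq cxd srsb qbrk cjhd kiwd yccr
Hunk 3: at line 1 remove [cxd] add [rxab] -> 8 lines: veef icq rxab srsb qbrk cjhd kiwd yccr
Hunk 4: at line 3 remove [srsb,qbrk] add [xwsl] -> 7 lines: veef icq rxab xwsl cjhd kiwd yccr
Final line count: 7

Answer: 7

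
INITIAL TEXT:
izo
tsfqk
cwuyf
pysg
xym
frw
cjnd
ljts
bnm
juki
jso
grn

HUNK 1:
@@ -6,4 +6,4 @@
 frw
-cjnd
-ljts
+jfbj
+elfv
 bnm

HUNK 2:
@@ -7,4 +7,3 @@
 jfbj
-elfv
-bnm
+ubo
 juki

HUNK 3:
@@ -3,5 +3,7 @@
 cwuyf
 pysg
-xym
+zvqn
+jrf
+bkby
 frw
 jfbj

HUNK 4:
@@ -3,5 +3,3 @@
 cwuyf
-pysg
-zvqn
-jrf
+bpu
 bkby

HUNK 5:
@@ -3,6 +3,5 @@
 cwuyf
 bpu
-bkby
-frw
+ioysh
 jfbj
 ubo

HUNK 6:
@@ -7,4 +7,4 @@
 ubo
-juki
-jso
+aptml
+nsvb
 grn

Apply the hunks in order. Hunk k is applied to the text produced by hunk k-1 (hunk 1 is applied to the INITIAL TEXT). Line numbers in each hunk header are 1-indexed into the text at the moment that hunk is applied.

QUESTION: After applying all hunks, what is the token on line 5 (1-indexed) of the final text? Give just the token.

Answer: ioysh

Derivation:
Hunk 1: at line 6 remove [cjnd,ljts] add [jfbj,elfv] -> 12 lines: izo tsfqk cwuyf pysg xym frw jfbj elfv bnm juki jso grn
Hunk 2: at line 7 remove [elfv,bnm] add [ubo] -> 11 lines: izo tsfqk cwuyf pysg xym frw jfbj ubo juki jso grn
Hunk 3: at line 3 remove [xym] add [zvqn,jrf,bkby] -> 13 lines: izo tsfqk cwuyf pysg zvqn jrf bkby frw jfbj ubo juki jso grn
Hunk 4: at line 3 remove [pysg,zvqn,jrf] add [bpu] -> 11 lines: izo tsfqk cwuyf bpu bkby frw jfbj ubo juki jso grn
Hunk 5: at line 3 remove [bkby,frw] add [ioysh] -> 10 lines: izo tsfqk cwuyf bpu ioysh jfbj ubo juki jso grn
Hunk 6: at line 7 remove [juki,jso] add [aptml,nsvb] -> 10 lines: izo tsfqk cwuyf bpu ioysh jfbj ubo aptml nsvb grn
Final line 5: ioysh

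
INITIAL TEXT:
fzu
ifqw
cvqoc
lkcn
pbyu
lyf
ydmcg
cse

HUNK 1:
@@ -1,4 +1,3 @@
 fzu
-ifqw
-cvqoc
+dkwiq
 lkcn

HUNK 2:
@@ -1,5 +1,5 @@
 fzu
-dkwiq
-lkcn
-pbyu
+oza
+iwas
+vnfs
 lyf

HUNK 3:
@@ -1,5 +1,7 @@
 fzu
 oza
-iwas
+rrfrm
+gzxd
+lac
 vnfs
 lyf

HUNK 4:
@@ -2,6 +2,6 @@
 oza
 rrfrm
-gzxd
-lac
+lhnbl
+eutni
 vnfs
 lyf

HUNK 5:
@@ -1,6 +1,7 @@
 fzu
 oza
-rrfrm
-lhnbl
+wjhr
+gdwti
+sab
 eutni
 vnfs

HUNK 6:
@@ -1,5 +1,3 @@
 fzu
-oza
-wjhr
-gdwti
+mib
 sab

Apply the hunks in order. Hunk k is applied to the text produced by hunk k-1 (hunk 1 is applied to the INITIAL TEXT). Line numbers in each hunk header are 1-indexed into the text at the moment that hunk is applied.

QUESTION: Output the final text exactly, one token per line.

Hunk 1: at line 1 remove [ifqw,cvqoc] add [dkwiq] -> 7 lines: fzu dkwiq lkcn pbyu lyf ydmcg cse
Hunk 2: at line 1 remove [dkwiq,lkcn,pbyu] add [oza,iwas,vnfs] -> 7 lines: fzu oza iwas vnfs lyf ydmcg cse
Hunk 3: at line 1 remove [iwas] add [rrfrm,gzxd,lac] -> 9 lines: fzu oza rrfrm gzxd lac vnfs lyf ydmcg cse
Hunk 4: at line 2 remove [gzxd,lac] add [lhnbl,eutni] -> 9 lines: fzu oza rrfrm lhnbl eutni vnfs lyf ydmcg cse
Hunk 5: at line 1 remove [rrfrm,lhnbl] add [wjhr,gdwti,sab] -> 10 lines: fzu oza wjhr gdwti sab eutni vnfs lyf ydmcg cse
Hunk 6: at line 1 remove [oza,wjhr,gdwti] add [mib] -> 8 lines: fzu mib sab eutni vnfs lyf ydmcg cse

Answer: fzu
mib
sab
eutni
vnfs
lyf
ydmcg
cse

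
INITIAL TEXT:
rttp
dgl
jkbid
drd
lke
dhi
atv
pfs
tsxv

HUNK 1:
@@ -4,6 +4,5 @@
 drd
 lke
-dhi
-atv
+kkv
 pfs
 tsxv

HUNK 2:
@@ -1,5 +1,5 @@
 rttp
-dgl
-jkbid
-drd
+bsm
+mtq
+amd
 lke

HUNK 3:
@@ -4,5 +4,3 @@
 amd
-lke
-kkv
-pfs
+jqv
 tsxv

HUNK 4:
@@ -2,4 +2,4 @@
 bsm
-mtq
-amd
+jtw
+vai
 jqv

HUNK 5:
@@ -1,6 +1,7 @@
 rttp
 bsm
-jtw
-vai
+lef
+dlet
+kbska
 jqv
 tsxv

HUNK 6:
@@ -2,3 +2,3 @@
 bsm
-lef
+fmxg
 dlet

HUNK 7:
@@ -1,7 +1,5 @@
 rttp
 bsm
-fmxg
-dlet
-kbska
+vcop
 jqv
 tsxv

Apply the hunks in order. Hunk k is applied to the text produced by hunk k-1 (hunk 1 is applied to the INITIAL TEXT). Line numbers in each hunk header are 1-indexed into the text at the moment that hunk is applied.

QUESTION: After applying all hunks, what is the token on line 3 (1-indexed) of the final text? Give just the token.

Answer: vcop

Derivation:
Hunk 1: at line 4 remove [dhi,atv] add [kkv] -> 8 lines: rttp dgl jkbid drd lke kkv pfs tsxv
Hunk 2: at line 1 remove [dgl,jkbid,drd] add [bsm,mtq,amd] -> 8 lines: rttp bsm mtq amd lke kkv pfs tsxv
Hunk 3: at line 4 remove [lke,kkv,pfs] add [jqv] -> 6 lines: rttp bsm mtq amd jqv tsxv
Hunk 4: at line 2 remove [mtq,amd] add [jtw,vai] -> 6 lines: rttp bsm jtw vai jqv tsxv
Hunk 5: at line 1 remove [jtw,vai] add [lef,dlet,kbska] -> 7 lines: rttp bsm lef dlet kbska jqv tsxv
Hunk 6: at line 2 remove [lef] add [fmxg] -> 7 lines: rttp bsm fmxg dlet kbska jqv tsxv
Hunk 7: at line 1 remove [fmxg,dlet,kbska] add [vcop] -> 5 lines: rttp bsm vcop jqv tsxv
Final line 3: vcop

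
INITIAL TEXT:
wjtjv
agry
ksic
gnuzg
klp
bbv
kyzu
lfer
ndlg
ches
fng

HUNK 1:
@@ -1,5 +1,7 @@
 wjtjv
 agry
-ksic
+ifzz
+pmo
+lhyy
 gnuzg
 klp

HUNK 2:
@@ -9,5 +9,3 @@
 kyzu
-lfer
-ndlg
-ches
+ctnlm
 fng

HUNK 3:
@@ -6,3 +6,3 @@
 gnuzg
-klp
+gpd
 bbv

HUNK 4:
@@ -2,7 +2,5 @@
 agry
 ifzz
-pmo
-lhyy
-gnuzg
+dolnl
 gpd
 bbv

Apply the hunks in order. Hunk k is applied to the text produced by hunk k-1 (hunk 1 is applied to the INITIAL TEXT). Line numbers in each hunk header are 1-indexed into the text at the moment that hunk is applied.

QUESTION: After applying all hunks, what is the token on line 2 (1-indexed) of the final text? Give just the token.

Hunk 1: at line 1 remove [ksic] add [ifzz,pmo,lhyy] -> 13 lines: wjtjv agry ifzz pmo lhyy gnuzg klp bbv kyzu lfer ndlg ches fng
Hunk 2: at line 9 remove [lfer,ndlg,ches] add [ctnlm] -> 11 lines: wjtjv agry ifzz pmo lhyy gnuzg klp bbv kyzu ctnlm fng
Hunk 3: at line 6 remove [klp] add [gpd] -> 11 lines: wjtjv agry ifzz pmo lhyy gnuzg gpd bbv kyzu ctnlm fng
Hunk 4: at line 2 remove [pmo,lhyy,gnuzg] add [dolnl] -> 9 lines: wjtjv agry ifzz dolnl gpd bbv kyzu ctnlm fng
Final line 2: agry

Answer: agry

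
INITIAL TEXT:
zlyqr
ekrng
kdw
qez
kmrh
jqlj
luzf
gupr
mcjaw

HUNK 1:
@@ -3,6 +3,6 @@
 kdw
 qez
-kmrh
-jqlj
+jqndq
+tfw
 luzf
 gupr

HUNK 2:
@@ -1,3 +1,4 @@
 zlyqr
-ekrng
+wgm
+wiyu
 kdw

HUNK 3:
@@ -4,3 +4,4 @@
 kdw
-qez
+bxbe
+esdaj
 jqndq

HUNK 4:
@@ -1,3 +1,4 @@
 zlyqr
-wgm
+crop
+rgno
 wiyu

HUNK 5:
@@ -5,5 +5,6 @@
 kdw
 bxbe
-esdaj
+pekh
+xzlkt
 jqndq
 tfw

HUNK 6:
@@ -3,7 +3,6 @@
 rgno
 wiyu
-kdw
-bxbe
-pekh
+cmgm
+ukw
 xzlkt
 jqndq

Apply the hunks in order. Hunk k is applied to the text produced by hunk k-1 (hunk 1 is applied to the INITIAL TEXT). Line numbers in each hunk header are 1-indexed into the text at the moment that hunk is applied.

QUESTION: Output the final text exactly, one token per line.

Answer: zlyqr
crop
rgno
wiyu
cmgm
ukw
xzlkt
jqndq
tfw
luzf
gupr
mcjaw

Derivation:
Hunk 1: at line 3 remove [kmrh,jqlj] add [jqndq,tfw] -> 9 lines: zlyqr ekrng kdw qez jqndq tfw luzf gupr mcjaw
Hunk 2: at line 1 remove [ekrng] add [wgm,wiyu] -> 10 lines: zlyqr wgm wiyu kdw qez jqndq tfw luzf gupr mcjaw
Hunk 3: at line 4 remove [qez] add [bxbe,esdaj] -> 11 lines: zlyqr wgm wiyu kdw bxbe esdaj jqndq tfw luzf gupr mcjaw
Hunk 4: at line 1 remove [wgm] add [crop,rgno] -> 12 lines: zlyqr crop rgno wiyu kdw bxbe esdaj jqndq tfw luzf gupr mcjaw
Hunk 5: at line 5 remove [esdaj] add [pekh,xzlkt] -> 13 lines: zlyqr crop rgno wiyu kdw bxbe pekh xzlkt jqndq tfw luzf gupr mcjaw
Hunk 6: at line 3 remove [kdw,bxbe,pekh] add [cmgm,ukw] -> 12 lines: zlyqr crop rgno wiyu cmgm ukw xzlkt jqndq tfw luzf gupr mcjaw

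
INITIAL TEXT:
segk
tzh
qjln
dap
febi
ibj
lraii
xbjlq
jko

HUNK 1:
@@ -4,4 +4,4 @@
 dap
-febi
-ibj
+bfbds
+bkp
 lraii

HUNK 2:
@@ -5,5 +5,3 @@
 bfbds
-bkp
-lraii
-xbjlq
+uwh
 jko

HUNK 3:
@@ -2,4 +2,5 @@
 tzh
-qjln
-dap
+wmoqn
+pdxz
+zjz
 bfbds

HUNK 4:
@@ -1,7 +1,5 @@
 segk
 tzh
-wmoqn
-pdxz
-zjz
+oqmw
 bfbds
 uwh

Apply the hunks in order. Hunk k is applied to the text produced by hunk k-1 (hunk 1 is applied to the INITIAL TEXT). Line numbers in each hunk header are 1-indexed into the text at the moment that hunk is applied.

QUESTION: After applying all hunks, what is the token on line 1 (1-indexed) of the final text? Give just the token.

Hunk 1: at line 4 remove [febi,ibj] add [bfbds,bkp] -> 9 lines: segk tzh qjln dap bfbds bkp lraii xbjlq jko
Hunk 2: at line 5 remove [bkp,lraii,xbjlq] add [uwh] -> 7 lines: segk tzh qjln dap bfbds uwh jko
Hunk 3: at line 2 remove [qjln,dap] add [wmoqn,pdxz,zjz] -> 8 lines: segk tzh wmoqn pdxz zjz bfbds uwh jko
Hunk 4: at line 1 remove [wmoqn,pdxz,zjz] add [oqmw] -> 6 lines: segk tzh oqmw bfbds uwh jko
Final line 1: segk

Answer: segk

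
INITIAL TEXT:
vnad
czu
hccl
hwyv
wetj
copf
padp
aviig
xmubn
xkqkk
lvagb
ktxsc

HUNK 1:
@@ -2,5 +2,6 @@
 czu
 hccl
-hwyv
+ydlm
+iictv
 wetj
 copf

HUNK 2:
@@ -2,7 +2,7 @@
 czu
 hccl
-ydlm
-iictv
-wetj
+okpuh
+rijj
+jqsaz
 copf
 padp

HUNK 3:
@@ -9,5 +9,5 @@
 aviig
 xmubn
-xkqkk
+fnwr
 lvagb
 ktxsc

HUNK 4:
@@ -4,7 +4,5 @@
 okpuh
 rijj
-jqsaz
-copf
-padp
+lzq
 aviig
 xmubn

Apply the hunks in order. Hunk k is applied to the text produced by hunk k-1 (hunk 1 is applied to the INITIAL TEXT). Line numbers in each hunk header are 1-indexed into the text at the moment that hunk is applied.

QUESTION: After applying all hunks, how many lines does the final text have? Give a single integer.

Answer: 11

Derivation:
Hunk 1: at line 2 remove [hwyv] add [ydlm,iictv] -> 13 lines: vnad czu hccl ydlm iictv wetj copf padp aviig xmubn xkqkk lvagb ktxsc
Hunk 2: at line 2 remove [ydlm,iictv,wetj] add [okpuh,rijj,jqsaz] -> 13 lines: vnad czu hccl okpuh rijj jqsaz copf padp aviig xmubn xkqkk lvagb ktxsc
Hunk 3: at line 9 remove [xkqkk] add [fnwr] -> 13 lines: vnad czu hccl okpuh rijj jqsaz copf padp aviig xmubn fnwr lvagb ktxsc
Hunk 4: at line 4 remove [jqsaz,copf,padp] add [lzq] -> 11 lines: vnad czu hccl okpuh rijj lzq aviig xmubn fnwr lvagb ktxsc
Final line count: 11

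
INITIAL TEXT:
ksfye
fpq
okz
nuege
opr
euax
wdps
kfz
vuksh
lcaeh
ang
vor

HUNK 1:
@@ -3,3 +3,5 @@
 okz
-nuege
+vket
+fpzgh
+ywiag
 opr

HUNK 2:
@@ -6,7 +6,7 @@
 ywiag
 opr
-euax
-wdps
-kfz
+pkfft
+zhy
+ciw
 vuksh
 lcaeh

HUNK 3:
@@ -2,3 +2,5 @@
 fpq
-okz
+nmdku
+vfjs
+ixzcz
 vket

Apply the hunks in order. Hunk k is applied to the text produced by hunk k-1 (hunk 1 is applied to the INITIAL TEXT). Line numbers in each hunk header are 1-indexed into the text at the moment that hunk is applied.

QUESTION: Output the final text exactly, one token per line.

Answer: ksfye
fpq
nmdku
vfjs
ixzcz
vket
fpzgh
ywiag
opr
pkfft
zhy
ciw
vuksh
lcaeh
ang
vor

Derivation:
Hunk 1: at line 3 remove [nuege] add [vket,fpzgh,ywiag] -> 14 lines: ksfye fpq okz vket fpzgh ywiag opr euax wdps kfz vuksh lcaeh ang vor
Hunk 2: at line 6 remove [euax,wdps,kfz] add [pkfft,zhy,ciw] -> 14 lines: ksfye fpq okz vket fpzgh ywiag opr pkfft zhy ciw vuksh lcaeh ang vor
Hunk 3: at line 2 remove [okz] add [nmdku,vfjs,ixzcz] -> 16 lines: ksfye fpq nmdku vfjs ixzcz vket fpzgh ywiag opr pkfft zhy ciw vuksh lcaeh ang vor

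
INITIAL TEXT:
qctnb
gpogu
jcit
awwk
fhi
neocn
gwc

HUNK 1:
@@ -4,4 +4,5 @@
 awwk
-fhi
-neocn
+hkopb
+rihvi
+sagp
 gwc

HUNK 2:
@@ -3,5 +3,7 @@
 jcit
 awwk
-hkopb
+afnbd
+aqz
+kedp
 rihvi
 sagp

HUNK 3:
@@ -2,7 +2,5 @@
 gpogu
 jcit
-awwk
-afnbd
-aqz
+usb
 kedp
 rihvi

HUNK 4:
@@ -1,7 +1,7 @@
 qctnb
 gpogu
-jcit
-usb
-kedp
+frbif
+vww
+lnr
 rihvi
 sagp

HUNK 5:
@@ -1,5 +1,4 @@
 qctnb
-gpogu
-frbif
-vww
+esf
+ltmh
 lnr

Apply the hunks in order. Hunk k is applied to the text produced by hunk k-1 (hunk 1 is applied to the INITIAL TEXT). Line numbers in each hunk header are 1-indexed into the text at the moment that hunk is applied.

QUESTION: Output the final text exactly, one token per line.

Hunk 1: at line 4 remove [fhi,neocn] add [hkopb,rihvi,sagp] -> 8 lines: qctnb gpogu jcit awwk hkopb rihvi sagp gwc
Hunk 2: at line 3 remove [hkopb] add [afnbd,aqz,kedp] -> 10 lines: qctnb gpogu jcit awwk afnbd aqz kedp rihvi sagp gwc
Hunk 3: at line 2 remove [awwk,afnbd,aqz] add [usb] -> 8 lines: qctnb gpogu jcit usb kedp rihvi sagp gwc
Hunk 4: at line 1 remove [jcit,usb,kedp] add [frbif,vww,lnr] -> 8 lines: qctnb gpogu frbif vww lnr rihvi sagp gwc
Hunk 5: at line 1 remove [gpogu,frbif,vww] add [esf,ltmh] -> 7 lines: qctnb esf ltmh lnr rihvi sagp gwc

Answer: qctnb
esf
ltmh
lnr
rihvi
sagp
gwc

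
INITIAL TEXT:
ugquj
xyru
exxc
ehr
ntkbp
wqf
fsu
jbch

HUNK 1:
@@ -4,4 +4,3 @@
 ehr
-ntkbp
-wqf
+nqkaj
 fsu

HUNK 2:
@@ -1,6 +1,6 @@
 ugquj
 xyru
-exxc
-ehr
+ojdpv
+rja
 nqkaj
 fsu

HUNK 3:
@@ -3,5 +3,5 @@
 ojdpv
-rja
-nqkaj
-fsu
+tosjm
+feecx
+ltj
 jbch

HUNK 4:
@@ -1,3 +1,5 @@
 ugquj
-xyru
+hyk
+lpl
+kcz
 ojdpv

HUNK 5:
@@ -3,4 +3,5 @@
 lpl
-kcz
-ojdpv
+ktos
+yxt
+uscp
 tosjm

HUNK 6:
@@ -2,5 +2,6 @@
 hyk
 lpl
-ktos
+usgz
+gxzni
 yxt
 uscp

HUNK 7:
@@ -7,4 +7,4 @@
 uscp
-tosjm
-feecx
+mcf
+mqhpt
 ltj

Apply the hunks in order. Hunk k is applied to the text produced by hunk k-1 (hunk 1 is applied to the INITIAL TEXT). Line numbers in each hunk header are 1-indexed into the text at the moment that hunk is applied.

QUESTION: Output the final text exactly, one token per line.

Hunk 1: at line 4 remove [ntkbp,wqf] add [nqkaj] -> 7 lines: ugquj xyru exxc ehr nqkaj fsu jbch
Hunk 2: at line 1 remove [exxc,ehr] add [ojdpv,rja] -> 7 lines: ugquj xyru ojdpv rja nqkaj fsu jbch
Hunk 3: at line 3 remove [rja,nqkaj,fsu] add [tosjm,feecx,ltj] -> 7 lines: ugquj xyru ojdpv tosjm feecx ltj jbch
Hunk 4: at line 1 remove [xyru] add [hyk,lpl,kcz] -> 9 lines: ugquj hyk lpl kcz ojdpv tosjm feecx ltj jbch
Hunk 5: at line 3 remove [kcz,ojdpv] add [ktos,yxt,uscp] -> 10 lines: ugquj hyk lpl ktos yxt uscp tosjm feecx ltj jbch
Hunk 6: at line 2 remove [ktos] add [usgz,gxzni] -> 11 lines: ugquj hyk lpl usgz gxzni yxt uscp tosjm feecx ltj jbch
Hunk 7: at line 7 remove [tosjm,feecx] add [mcf,mqhpt] -> 11 lines: ugquj hyk lpl usgz gxzni yxt uscp mcf mqhpt ltj jbch

Answer: ugquj
hyk
lpl
usgz
gxzni
yxt
uscp
mcf
mqhpt
ltj
jbch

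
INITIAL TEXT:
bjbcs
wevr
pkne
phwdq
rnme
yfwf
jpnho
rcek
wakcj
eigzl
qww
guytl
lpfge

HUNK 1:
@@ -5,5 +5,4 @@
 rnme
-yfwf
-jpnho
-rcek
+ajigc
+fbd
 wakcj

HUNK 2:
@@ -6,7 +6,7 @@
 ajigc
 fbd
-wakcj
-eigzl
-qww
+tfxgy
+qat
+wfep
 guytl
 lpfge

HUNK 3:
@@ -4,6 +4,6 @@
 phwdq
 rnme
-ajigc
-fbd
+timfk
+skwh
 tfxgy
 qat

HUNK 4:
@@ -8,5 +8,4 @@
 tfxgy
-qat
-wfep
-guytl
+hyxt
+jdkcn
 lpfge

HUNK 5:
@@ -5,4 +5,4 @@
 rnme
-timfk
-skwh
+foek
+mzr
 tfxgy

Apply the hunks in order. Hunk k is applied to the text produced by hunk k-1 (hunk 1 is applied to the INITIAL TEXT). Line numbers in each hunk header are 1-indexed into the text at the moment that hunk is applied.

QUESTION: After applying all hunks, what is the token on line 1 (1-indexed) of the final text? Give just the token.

Answer: bjbcs

Derivation:
Hunk 1: at line 5 remove [yfwf,jpnho,rcek] add [ajigc,fbd] -> 12 lines: bjbcs wevr pkne phwdq rnme ajigc fbd wakcj eigzl qww guytl lpfge
Hunk 2: at line 6 remove [wakcj,eigzl,qww] add [tfxgy,qat,wfep] -> 12 lines: bjbcs wevr pkne phwdq rnme ajigc fbd tfxgy qat wfep guytl lpfge
Hunk 3: at line 4 remove [ajigc,fbd] add [timfk,skwh] -> 12 lines: bjbcs wevr pkne phwdq rnme timfk skwh tfxgy qat wfep guytl lpfge
Hunk 4: at line 8 remove [qat,wfep,guytl] add [hyxt,jdkcn] -> 11 lines: bjbcs wevr pkne phwdq rnme timfk skwh tfxgy hyxt jdkcn lpfge
Hunk 5: at line 5 remove [timfk,skwh] add [foek,mzr] -> 11 lines: bjbcs wevr pkne phwdq rnme foek mzr tfxgy hyxt jdkcn lpfge
Final line 1: bjbcs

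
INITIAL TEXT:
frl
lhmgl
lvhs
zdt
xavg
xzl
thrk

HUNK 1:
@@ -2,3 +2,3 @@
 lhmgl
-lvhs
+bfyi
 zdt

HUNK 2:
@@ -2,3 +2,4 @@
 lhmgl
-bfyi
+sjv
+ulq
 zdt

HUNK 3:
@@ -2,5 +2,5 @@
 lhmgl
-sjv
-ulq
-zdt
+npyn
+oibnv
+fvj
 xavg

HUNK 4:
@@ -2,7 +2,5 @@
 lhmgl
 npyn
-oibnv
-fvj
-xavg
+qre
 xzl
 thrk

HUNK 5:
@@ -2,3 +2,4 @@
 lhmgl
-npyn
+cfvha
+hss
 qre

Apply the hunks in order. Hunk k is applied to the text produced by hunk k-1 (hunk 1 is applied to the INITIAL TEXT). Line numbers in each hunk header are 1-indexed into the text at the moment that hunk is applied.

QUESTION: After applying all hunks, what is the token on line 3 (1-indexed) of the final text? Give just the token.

Hunk 1: at line 2 remove [lvhs] add [bfyi] -> 7 lines: frl lhmgl bfyi zdt xavg xzl thrk
Hunk 2: at line 2 remove [bfyi] add [sjv,ulq] -> 8 lines: frl lhmgl sjv ulq zdt xavg xzl thrk
Hunk 3: at line 2 remove [sjv,ulq,zdt] add [npyn,oibnv,fvj] -> 8 lines: frl lhmgl npyn oibnv fvj xavg xzl thrk
Hunk 4: at line 2 remove [oibnv,fvj,xavg] add [qre] -> 6 lines: frl lhmgl npyn qre xzl thrk
Hunk 5: at line 2 remove [npyn] add [cfvha,hss] -> 7 lines: frl lhmgl cfvha hss qre xzl thrk
Final line 3: cfvha

Answer: cfvha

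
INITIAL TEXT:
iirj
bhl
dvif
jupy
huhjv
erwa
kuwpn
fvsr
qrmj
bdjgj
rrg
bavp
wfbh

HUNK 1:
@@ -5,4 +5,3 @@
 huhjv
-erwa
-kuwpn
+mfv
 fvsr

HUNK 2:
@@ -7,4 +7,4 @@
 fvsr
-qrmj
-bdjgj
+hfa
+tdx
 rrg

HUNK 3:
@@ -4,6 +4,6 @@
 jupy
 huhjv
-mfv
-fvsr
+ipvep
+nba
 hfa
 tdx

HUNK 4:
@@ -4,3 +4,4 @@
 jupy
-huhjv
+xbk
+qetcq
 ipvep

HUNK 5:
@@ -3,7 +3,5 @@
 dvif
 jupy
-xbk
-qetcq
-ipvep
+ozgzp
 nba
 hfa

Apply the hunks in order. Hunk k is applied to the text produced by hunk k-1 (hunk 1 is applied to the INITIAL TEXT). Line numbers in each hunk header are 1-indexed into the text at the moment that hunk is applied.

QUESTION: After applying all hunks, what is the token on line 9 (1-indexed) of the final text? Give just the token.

Hunk 1: at line 5 remove [erwa,kuwpn] add [mfv] -> 12 lines: iirj bhl dvif jupy huhjv mfv fvsr qrmj bdjgj rrg bavp wfbh
Hunk 2: at line 7 remove [qrmj,bdjgj] add [hfa,tdx] -> 12 lines: iirj bhl dvif jupy huhjv mfv fvsr hfa tdx rrg bavp wfbh
Hunk 3: at line 4 remove [mfv,fvsr] add [ipvep,nba] -> 12 lines: iirj bhl dvif jupy huhjv ipvep nba hfa tdx rrg bavp wfbh
Hunk 4: at line 4 remove [huhjv] add [xbk,qetcq] -> 13 lines: iirj bhl dvif jupy xbk qetcq ipvep nba hfa tdx rrg bavp wfbh
Hunk 5: at line 3 remove [xbk,qetcq,ipvep] add [ozgzp] -> 11 lines: iirj bhl dvif jupy ozgzp nba hfa tdx rrg bavp wfbh
Final line 9: rrg

Answer: rrg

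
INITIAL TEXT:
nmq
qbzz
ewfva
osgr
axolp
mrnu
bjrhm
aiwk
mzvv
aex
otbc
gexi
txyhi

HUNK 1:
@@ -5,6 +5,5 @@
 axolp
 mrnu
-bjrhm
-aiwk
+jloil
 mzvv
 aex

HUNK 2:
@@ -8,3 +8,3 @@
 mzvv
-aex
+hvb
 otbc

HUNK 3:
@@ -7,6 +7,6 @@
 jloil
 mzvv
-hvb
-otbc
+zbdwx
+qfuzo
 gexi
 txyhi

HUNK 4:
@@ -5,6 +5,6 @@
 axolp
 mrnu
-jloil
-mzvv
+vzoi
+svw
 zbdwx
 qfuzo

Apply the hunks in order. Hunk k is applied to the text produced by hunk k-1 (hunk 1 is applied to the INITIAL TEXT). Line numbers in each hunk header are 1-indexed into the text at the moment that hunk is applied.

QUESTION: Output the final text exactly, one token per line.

Hunk 1: at line 5 remove [bjrhm,aiwk] add [jloil] -> 12 lines: nmq qbzz ewfva osgr axolp mrnu jloil mzvv aex otbc gexi txyhi
Hunk 2: at line 8 remove [aex] add [hvb] -> 12 lines: nmq qbzz ewfva osgr axolp mrnu jloil mzvv hvb otbc gexi txyhi
Hunk 3: at line 7 remove [hvb,otbc] add [zbdwx,qfuzo] -> 12 lines: nmq qbzz ewfva osgr axolp mrnu jloil mzvv zbdwx qfuzo gexi txyhi
Hunk 4: at line 5 remove [jloil,mzvv] add [vzoi,svw] -> 12 lines: nmq qbzz ewfva osgr axolp mrnu vzoi svw zbdwx qfuzo gexi txyhi

Answer: nmq
qbzz
ewfva
osgr
axolp
mrnu
vzoi
svw
zbdwx
qfuzo
gexi
txyhi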